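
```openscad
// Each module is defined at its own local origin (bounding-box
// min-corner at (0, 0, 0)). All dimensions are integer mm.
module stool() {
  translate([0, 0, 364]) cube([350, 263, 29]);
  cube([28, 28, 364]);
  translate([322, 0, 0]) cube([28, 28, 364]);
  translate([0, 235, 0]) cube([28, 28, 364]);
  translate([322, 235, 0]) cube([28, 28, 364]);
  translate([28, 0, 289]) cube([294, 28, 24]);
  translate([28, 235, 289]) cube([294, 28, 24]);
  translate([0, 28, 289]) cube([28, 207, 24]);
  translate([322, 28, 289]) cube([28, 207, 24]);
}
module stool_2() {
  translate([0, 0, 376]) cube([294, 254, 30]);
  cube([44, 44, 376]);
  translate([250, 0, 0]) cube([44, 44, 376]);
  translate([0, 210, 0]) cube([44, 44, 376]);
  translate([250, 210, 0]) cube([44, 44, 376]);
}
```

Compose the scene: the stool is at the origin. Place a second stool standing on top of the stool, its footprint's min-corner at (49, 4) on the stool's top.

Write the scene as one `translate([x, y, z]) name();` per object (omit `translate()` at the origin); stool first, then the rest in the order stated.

stool();
translate([49, 4, 393]) stool_2();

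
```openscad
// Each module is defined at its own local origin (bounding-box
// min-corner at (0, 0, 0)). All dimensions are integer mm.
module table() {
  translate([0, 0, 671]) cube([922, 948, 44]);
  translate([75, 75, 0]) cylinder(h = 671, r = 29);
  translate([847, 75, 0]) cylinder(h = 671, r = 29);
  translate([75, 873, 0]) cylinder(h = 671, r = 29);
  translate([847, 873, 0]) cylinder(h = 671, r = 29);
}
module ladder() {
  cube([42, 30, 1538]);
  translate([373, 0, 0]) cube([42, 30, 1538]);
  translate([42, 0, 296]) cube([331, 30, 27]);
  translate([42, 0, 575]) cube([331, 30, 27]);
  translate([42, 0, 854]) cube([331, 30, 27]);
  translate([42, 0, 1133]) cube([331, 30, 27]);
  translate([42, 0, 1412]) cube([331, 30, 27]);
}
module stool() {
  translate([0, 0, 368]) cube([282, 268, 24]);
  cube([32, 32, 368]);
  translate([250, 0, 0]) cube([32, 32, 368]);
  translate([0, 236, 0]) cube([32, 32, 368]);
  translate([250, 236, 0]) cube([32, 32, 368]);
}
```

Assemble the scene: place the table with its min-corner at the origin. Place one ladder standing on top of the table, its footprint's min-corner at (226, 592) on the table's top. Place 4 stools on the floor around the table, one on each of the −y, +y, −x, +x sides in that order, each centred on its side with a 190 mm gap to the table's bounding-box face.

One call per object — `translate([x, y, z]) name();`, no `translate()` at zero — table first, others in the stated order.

table();
translate([226, 592, 715]) ladder();
translate([320, -458, 0]) stool();
translate([320, 1138, 0]) stool();
translate([-472, 340, 0]) stool();
translate([1112, 340, 0]) stool();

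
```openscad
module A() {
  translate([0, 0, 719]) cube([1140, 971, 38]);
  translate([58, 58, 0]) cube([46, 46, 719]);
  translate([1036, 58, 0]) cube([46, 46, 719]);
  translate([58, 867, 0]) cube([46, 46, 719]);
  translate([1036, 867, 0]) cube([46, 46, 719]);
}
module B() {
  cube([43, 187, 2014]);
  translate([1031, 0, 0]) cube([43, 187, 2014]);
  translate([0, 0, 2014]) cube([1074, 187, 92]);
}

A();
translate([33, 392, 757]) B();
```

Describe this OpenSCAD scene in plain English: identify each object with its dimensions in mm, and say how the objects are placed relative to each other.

A is a table with a 1140×971 mm rectangular top, 38 mm thick, top surface at z = 757 mm, supported by four 46×46 mm square legs, each inset 58 mm from the nearest pair of top edges, running from the floor.

B is a rectangular door frame: two vertical jambs of 43×187 mm section, 2014 mm tall, with a clear opening 988 mm wide between their inner faces. A header 92 mm tall and 187 mm deep lies on top of the jambs and spans the full outside width.

The door frame is on top of the table, centred.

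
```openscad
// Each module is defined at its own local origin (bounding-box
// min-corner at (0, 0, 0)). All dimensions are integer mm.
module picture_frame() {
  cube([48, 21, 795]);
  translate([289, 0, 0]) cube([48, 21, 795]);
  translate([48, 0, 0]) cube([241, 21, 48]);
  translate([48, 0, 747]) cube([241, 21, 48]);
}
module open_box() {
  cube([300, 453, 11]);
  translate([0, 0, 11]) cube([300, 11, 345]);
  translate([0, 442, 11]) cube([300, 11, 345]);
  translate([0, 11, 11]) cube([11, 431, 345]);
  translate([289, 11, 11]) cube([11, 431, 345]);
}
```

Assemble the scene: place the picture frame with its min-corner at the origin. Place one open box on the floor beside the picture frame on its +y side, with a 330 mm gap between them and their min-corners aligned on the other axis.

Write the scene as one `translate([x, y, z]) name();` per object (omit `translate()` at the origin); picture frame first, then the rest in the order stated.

picture_frame();
translate([0, 351, 0]) open_box();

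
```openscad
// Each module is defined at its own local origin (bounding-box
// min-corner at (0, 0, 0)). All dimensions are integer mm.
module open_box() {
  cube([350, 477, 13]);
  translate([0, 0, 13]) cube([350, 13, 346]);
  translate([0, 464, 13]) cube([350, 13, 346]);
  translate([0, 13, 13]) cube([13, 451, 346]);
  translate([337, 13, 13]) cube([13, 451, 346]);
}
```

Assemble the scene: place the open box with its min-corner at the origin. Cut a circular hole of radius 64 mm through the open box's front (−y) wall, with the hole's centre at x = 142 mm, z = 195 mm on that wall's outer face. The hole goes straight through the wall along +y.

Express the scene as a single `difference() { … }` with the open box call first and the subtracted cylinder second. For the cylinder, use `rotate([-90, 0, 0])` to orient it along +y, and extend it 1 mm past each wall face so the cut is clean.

difference() {
  open_box();
  translate([142, -1, 195]) rotate([-90, 0, 0]) cylinder(h = 15, r = 64);
}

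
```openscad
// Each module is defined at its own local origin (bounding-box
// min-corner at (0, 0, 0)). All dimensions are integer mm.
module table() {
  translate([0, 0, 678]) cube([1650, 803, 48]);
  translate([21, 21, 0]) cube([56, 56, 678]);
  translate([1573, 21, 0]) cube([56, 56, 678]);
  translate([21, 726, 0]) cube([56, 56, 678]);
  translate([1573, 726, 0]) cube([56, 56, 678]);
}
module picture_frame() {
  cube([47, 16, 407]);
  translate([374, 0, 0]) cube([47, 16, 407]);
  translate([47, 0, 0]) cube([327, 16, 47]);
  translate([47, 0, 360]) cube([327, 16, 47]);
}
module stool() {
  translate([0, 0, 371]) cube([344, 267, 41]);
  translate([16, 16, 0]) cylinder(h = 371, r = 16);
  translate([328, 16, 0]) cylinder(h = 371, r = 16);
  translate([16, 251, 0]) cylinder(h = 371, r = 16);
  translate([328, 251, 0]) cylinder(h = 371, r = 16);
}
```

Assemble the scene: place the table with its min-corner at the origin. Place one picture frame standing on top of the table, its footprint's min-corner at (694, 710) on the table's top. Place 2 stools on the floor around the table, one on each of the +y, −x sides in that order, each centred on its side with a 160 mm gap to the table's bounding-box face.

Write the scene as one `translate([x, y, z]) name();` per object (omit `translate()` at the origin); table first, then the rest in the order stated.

table();
translate([694, 710, 726]) picture_frame();
translate([653, 963, 0]) stool();
translate([-504, 268, 0]) stool();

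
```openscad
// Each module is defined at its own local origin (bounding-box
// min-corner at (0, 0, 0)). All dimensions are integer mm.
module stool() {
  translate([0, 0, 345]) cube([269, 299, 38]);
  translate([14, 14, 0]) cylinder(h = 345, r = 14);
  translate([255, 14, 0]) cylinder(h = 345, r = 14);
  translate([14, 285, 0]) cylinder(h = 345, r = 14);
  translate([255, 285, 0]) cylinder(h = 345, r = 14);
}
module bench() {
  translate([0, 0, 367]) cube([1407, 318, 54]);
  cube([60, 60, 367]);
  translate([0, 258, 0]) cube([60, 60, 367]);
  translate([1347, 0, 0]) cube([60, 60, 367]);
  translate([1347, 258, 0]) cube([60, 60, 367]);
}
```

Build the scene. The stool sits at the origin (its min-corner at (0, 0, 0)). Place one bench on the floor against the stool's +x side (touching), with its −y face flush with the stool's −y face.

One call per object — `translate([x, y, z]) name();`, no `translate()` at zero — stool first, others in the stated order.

stool();
translate([269, 0, 0]) bench();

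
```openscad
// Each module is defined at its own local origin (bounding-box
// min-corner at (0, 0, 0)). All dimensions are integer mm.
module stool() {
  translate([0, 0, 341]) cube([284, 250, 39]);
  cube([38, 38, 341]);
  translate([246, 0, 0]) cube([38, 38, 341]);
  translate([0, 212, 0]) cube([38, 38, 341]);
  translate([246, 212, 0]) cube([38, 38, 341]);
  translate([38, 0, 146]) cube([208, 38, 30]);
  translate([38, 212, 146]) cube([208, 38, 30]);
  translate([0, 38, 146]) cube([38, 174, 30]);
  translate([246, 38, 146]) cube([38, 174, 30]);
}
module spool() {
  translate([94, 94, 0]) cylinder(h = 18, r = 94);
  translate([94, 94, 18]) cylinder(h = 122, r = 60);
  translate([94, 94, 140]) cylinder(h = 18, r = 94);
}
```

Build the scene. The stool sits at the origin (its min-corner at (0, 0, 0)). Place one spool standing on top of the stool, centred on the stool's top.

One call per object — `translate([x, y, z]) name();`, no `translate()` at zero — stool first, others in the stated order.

stool();
translate([48, 31, 380]) spool();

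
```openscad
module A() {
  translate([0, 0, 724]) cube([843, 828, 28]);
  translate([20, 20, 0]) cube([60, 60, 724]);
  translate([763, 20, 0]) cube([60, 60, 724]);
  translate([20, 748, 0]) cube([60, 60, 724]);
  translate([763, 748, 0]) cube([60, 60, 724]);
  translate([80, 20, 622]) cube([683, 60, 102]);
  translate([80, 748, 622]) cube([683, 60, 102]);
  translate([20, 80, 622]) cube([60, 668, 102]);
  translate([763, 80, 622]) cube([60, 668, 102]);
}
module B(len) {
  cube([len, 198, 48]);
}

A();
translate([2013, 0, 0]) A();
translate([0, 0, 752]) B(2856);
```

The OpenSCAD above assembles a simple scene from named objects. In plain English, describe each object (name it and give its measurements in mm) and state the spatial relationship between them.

A is a table: top 843 mm (x) × 828 mm (y), 28 mm thick, upper face at z = 752 mm, on four 60×60 mm square legs, each inset 20 mm from the nearest pair of top edges, running from z = 0 to the bottom of the top. Four apron rails, 60 mm thick and 102 mm tall, run between adjacent legs with their top edges flush with the underside of the top and their outer faces flush with the legs' outer faces.

B is a rectangular beam 2856 mm long (x), 198 mm deep (y), 48 mm thick (z).

The beam spans the tops of two tables placed 1170 mm apart, resting at z = 752 mm.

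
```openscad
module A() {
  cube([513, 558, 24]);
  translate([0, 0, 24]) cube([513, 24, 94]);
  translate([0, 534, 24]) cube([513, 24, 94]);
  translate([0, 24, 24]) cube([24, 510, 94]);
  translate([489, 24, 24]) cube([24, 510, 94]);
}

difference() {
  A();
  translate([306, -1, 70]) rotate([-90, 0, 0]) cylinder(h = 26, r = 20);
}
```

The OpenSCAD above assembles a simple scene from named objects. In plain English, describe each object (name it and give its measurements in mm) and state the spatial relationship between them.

A is an open-topped rectangular box: outside dimensions 513×558×118 mm, with a uniform wall and base thickness of 24 mm. The base is a full 513×558 slab on the floor; four walls sit on top of the base. The front and back walls (the −y and +y sides) span the full width; the two side walls fit between them.

The open box has a circular hole of radius 20 mm through its front wall, centred at (x = 306, z = 70).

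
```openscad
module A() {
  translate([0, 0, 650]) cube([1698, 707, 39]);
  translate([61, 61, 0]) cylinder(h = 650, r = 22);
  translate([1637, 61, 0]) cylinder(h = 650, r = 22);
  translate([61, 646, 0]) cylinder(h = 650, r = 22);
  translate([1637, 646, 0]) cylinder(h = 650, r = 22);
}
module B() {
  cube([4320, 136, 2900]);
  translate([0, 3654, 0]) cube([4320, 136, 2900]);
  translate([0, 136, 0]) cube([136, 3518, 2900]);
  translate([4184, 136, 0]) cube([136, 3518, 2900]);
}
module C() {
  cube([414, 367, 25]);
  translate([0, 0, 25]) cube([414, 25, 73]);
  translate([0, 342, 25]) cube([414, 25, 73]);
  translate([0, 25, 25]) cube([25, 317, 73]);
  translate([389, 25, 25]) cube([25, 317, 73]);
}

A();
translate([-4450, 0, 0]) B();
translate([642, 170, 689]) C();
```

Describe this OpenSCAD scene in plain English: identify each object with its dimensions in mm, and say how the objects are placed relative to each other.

A is a rectangular dining table. The top is 1698×707×39 mm with its upper surface at z = 689 mm. It stands on four round legs of 44 mm diameter, each leg's bounding box inset 39 mm from the nearest pair of top edges, running from the floor to the underside of the top.

B is the wall frame of a small rectangular building: four walls, each 2900 mm tall and 136 mm thick, enclosing a footprint 4320 mm (x) by 3790 mm (y) outside-to-outside, with no floor or roof. The front and back walls (the −y and +y sides) span the full width; the two side walls fit between them.

C is an open storage box with external size 414×367×98 mm and wall thickness 25 mm (the base is also 25 mm thick). The base covers the whole footprint; the four walls stand on the base, with the y-facing walls full-width and the x-facing walls fitting between their inner faces.

The house frame is on the floor beside the table on its −x side. The open box is on top of the table, centred.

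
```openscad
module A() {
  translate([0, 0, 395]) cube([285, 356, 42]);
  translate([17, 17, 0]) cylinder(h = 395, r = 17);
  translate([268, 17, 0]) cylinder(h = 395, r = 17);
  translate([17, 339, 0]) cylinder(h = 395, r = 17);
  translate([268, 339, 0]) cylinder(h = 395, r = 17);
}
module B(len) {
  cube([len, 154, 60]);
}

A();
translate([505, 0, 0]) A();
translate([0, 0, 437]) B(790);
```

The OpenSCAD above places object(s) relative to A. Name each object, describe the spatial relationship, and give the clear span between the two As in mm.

Second stool starts at x = 505; first ends at x = 285; clear span = 505 − 285 = 220 mm.

A is a stool. B is a beam. A beam spans the tops of two stools. The clear span between the two stools is 220 mm.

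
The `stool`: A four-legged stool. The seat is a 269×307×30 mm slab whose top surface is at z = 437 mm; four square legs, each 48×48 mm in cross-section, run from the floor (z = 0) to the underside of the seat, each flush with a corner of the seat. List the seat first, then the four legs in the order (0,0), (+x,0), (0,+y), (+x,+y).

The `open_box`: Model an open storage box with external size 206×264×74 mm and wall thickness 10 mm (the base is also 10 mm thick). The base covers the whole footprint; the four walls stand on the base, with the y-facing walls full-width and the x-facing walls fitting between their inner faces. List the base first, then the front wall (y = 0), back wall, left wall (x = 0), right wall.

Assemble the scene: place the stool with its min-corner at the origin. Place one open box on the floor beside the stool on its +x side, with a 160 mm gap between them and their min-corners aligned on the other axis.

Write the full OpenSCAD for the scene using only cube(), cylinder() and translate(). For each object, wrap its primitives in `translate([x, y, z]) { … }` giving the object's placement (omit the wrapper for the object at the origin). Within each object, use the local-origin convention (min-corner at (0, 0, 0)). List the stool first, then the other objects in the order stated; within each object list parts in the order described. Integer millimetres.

translate([0, 0, 407]) cube([269, 307, 30]);
cube([48, 48, 407]);
translate([221, 0, 0]) cube([48, 48, 407]);
translate([0, 259, 0]) cube([48, 48, 407]);
translate([221, 259, 0]) cube([48, 48, 407]);
translate([429, 0, 0]) {
  cube([206, 264, 10]);
  translate([0, 0, 10]) cube([206, 10, 64]);
  translate([0, 254, 10]) cube([206, 10, 64]);
  translate([0, 10, 10]) cube([10, 244, 64]);
  translate([196, 10, 10]) cube([10, 244, 64]);
}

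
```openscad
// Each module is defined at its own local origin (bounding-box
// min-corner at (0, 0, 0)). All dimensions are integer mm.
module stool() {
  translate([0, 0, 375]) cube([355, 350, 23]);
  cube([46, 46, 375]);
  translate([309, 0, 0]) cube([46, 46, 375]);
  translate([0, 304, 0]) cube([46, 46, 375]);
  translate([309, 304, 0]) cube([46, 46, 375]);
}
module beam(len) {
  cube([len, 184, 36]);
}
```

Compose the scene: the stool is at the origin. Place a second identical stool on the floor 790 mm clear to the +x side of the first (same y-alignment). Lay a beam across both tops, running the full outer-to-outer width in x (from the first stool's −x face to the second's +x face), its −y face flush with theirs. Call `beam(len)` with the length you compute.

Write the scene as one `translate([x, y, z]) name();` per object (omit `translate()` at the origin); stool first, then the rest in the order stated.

stool();
translate([1145, 0, 0]) stool();
translate([0, 0, 398]) beam(1500);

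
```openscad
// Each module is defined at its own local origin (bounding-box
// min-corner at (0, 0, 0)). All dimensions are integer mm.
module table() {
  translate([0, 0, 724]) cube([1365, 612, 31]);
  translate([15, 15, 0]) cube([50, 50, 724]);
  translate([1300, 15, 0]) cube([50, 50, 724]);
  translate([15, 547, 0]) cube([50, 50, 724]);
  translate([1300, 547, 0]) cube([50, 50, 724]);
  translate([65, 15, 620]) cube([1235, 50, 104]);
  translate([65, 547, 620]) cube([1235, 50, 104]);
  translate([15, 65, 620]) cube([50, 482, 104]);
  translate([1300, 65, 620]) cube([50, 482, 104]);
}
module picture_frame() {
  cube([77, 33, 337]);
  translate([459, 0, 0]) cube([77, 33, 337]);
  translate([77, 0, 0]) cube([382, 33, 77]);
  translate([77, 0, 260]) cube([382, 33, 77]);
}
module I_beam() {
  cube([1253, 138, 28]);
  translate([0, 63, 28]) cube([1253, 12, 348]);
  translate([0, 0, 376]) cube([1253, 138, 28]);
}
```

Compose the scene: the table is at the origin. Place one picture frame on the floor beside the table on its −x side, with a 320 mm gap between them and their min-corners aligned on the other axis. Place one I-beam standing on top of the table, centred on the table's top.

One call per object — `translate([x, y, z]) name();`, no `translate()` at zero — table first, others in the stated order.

table();
translate([-856, 0, 0]) picture_frame();
translate([56, 237, 755]) I_beam();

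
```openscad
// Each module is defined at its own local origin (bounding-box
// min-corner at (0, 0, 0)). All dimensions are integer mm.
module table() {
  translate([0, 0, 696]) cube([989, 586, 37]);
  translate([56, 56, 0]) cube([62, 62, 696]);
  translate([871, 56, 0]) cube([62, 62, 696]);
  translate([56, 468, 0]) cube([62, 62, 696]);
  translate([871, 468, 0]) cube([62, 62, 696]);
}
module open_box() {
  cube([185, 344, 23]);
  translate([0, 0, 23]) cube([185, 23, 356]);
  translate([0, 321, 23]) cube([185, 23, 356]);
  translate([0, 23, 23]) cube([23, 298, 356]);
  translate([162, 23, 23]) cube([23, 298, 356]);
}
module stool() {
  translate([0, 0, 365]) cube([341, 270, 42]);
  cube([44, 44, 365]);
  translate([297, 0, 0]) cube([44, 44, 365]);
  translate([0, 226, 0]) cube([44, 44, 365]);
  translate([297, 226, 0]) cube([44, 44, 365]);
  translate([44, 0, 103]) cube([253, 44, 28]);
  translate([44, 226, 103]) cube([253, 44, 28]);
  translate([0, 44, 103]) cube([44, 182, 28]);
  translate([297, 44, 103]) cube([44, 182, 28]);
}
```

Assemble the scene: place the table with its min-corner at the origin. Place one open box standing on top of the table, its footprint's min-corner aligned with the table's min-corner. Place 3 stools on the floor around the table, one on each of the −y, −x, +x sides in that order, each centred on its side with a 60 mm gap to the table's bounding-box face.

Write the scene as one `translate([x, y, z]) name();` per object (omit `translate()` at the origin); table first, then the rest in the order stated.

table();
translate([0, 0, 733]) open_box();
translate([324, -330, 0]) stool();
translate([-401, 158, 0]) stool();
translate([1049, 158, 0]) stool();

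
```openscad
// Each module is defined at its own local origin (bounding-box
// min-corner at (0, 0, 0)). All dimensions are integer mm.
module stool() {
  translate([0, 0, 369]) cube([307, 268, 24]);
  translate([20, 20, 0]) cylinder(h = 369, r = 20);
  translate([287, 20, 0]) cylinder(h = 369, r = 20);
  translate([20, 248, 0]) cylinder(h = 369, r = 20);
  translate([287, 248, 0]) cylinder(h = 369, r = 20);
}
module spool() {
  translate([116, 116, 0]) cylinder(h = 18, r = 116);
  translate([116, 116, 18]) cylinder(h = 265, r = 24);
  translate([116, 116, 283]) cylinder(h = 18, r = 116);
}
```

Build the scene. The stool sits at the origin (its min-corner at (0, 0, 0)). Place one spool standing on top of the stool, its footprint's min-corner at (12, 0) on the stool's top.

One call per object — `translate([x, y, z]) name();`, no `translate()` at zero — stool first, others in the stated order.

stool();
translate([12, 0, 393]) spool();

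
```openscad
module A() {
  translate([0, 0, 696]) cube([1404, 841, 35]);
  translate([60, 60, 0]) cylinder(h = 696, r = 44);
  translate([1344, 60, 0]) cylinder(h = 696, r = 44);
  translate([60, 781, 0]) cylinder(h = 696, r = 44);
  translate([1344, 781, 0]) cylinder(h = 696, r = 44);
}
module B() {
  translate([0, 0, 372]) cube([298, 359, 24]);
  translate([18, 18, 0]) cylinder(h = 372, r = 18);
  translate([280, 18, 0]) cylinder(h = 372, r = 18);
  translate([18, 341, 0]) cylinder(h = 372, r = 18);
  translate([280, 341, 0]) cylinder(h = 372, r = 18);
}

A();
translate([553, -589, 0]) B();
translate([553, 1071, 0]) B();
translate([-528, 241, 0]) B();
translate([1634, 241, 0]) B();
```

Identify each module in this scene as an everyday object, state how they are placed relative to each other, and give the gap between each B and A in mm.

Each stool's nearest face is 230 mm from the table's bounding box.

A is a table. B is a stool. Four stools sit around the table at the −y, +y, −x, +x sides. The gap between each stool and the table is 230 mm.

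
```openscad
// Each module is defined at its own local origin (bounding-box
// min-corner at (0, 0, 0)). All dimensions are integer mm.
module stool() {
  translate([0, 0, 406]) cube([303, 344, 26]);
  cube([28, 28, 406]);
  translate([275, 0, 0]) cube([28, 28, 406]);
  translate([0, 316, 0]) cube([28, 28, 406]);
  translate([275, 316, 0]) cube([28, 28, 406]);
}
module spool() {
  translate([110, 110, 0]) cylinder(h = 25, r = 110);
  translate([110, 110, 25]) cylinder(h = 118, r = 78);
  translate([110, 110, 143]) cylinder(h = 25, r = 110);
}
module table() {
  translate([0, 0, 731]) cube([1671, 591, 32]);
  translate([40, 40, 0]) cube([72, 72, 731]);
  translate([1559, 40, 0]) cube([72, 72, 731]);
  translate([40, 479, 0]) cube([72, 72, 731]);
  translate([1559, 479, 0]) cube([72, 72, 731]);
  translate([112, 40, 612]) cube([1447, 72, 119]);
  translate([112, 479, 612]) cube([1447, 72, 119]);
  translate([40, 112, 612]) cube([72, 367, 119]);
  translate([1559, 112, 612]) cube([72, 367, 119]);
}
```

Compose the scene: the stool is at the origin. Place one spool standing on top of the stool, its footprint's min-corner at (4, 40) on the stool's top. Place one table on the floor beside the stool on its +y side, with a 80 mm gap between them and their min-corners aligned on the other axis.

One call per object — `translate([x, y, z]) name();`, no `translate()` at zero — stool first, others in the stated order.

stool();
translate([4, 40, 432]) spool();
translate([0, 424, 0]) table();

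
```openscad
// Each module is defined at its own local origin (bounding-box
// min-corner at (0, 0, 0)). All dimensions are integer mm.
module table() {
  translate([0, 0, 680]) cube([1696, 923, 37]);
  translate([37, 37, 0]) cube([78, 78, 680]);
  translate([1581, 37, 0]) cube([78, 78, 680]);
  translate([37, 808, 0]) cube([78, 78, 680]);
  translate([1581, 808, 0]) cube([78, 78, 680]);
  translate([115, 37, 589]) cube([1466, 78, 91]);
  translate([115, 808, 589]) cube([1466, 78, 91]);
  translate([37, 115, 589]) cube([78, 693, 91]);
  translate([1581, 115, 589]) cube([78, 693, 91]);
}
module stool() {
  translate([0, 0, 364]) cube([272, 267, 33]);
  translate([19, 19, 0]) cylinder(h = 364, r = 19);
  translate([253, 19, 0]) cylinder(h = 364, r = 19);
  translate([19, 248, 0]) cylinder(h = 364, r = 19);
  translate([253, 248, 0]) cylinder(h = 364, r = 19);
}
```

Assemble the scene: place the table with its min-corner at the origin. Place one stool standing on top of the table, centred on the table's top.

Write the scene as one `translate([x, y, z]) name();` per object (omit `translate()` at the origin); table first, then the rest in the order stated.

table();
translate([712, 328, 717]) stool();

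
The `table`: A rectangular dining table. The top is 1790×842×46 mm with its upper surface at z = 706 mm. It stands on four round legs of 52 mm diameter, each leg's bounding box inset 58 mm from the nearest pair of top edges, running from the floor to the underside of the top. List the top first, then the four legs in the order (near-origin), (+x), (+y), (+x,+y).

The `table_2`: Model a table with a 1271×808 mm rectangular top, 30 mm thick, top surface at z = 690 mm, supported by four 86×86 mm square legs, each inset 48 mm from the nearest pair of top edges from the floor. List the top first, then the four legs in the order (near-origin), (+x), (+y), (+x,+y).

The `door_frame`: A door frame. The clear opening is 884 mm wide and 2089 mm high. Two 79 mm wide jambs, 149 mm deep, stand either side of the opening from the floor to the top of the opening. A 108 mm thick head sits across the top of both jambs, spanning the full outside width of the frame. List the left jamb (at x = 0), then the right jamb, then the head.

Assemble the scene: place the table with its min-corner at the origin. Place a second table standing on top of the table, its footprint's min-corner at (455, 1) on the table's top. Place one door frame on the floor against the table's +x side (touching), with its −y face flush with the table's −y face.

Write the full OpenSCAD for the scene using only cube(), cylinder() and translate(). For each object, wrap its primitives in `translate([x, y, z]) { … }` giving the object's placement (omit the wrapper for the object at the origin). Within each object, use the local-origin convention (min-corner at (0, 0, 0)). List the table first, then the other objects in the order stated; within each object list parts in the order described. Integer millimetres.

translate([0, 0, 660]) cube([1790, 842, 46]);
translate([84, 84, 0]) cylinder(h = 660, r = 26);
translate([1706, 84, 0]) cylinder(h = 660, r = 26);
translate([84, 758, 0]) cylinder(h = 660, r = 26);
translate([1706, 758, 0]) cylinder(h = 660, r = 26);
translate([455, 1, 706]) {
  translate([0, 0, 660]) cube([1271, 808, 30]);
  translate([48, 48, 0]) cube([86, 86, 660]);
  translate([1137, 48, 0]) cube([86, 86, 660]);
  translate([48, 674, 0]) cube([86, 86, 660]);
  translate([1137, 674, 0]) cube([86, 86, 660]);
}
translate([1790, 0, 0]) {
  cube([79, 149, 2089]);
  translate([963, 0, 0]) cube([79, 149, 2089]);
  translate([0, 0, 2089]) cube([1042, 149, 108]);
}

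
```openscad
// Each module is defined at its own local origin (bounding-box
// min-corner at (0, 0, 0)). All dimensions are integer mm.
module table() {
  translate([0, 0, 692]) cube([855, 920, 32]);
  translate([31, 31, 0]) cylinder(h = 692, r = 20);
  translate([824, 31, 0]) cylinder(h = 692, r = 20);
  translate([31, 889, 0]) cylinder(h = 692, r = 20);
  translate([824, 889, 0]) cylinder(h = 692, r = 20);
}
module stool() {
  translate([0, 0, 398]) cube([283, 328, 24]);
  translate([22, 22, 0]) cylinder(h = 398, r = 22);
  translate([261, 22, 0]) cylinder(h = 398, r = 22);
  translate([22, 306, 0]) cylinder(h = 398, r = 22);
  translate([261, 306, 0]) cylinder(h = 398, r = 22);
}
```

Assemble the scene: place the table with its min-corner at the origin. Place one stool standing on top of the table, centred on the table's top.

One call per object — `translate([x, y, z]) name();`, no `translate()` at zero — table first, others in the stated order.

table();
translate([286, 296, 724]) stool();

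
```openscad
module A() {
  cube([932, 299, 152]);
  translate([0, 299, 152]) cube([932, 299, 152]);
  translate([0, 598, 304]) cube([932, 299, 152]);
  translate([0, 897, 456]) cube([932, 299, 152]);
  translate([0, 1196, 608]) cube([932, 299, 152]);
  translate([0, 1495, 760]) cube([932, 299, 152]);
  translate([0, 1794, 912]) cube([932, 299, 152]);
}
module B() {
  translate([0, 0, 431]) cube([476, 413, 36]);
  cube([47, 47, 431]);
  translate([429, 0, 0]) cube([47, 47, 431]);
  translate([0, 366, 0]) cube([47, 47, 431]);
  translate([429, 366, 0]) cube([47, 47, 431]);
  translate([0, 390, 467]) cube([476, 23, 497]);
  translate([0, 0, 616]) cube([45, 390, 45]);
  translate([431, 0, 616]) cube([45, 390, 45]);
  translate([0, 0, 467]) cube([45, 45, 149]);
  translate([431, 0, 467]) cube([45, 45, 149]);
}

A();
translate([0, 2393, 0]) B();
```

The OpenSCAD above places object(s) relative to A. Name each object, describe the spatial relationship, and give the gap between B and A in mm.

A is a staircase. B is a chair. The chair is on the floor beside the staircase on its +y side. The gap between the chair and the staircase is 300 mm.

The chair's nearest face is 300 mm from the staircase's +y face.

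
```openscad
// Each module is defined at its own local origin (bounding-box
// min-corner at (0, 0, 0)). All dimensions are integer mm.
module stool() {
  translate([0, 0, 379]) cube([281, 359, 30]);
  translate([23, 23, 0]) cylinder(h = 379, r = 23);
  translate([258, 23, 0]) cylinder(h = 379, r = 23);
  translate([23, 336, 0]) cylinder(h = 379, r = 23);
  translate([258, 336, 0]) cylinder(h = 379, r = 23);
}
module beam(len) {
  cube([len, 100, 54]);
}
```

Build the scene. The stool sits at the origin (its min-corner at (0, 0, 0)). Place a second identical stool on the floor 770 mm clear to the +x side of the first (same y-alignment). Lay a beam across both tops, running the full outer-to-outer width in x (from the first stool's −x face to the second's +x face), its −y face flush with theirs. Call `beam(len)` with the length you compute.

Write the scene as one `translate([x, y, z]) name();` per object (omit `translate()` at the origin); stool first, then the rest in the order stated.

stool();
translate([1051, 0, 0]) stool();
translate([0, 0, 409]) beam(1332);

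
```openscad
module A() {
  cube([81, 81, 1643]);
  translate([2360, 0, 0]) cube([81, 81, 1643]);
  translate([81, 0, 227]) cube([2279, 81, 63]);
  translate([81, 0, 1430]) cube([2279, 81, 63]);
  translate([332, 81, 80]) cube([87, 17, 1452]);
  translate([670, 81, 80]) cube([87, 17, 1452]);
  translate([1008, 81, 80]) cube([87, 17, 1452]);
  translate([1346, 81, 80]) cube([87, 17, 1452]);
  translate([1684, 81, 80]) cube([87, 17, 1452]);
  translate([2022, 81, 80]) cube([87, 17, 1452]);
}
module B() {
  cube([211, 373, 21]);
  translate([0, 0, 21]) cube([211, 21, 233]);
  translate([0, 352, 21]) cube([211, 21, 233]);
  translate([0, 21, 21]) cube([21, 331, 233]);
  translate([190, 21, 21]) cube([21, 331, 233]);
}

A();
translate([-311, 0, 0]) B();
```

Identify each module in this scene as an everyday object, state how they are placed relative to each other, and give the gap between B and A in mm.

The open box's nearest face is 100 mm from the fence section's −x face.

A is a fence section. B is an open box. The open box is on the floor beside the fence section on its −x side. The gap between the open box and the fence section is 100 mm.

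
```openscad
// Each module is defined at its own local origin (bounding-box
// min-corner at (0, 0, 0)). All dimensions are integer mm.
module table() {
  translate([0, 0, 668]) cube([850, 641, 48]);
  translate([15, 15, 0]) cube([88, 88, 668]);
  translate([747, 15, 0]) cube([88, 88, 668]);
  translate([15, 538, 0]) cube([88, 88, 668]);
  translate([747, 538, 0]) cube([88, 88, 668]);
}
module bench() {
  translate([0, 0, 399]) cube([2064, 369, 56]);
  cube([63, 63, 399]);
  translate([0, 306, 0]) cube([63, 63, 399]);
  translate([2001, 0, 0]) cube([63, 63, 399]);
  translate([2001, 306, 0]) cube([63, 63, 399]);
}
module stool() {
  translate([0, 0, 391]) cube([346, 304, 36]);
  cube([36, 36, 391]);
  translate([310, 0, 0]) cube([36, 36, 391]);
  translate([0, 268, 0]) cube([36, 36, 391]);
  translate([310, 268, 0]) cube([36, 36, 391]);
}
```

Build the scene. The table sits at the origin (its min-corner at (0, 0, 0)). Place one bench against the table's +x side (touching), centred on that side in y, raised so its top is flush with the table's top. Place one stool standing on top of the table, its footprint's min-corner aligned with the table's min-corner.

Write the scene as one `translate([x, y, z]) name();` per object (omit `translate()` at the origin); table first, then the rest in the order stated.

table();
translate([850, 136, 261]) bench();
translate([0, 0, 716]) stool();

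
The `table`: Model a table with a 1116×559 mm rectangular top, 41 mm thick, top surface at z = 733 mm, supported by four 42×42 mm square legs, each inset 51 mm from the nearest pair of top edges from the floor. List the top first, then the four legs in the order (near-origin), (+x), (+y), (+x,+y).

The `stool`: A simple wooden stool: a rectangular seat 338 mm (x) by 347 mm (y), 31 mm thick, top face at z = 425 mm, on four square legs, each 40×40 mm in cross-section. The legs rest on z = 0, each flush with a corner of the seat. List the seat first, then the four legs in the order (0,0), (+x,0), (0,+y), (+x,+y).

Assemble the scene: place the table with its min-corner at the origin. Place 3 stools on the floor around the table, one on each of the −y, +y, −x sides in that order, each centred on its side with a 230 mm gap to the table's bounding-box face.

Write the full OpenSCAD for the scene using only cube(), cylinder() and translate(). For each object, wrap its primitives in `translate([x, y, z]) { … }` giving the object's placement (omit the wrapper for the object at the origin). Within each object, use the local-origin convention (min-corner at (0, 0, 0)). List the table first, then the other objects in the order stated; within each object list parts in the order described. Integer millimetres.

translate([0, 0, 692]) cube([1116, 559, 41]);
translate([51, 51, 0]) cube([42, 42, 692]);
translate([1023, 51, 0]) cube([42, 42, 692]);
translate([51, 466, 0]) cube([42, 42, 692]);
translate([1023, 466, 0]) cube([42, 42, 692]);
translate([389, -577, 0]) {
  translate([0, 0, 394]) cube([338, 347, 31]);
  cube([40, 40, 394]);
  translate([298, 0, 0]) cube([40, 40, 394]);
  translate([0, 307, 0]) cube([40, 40, 394]);
  translate([298, 307, 0]) cube([40, 40, 394]);
}
translate([389, 789, 0]) {
  translate([0, 0, 394]) cube([338, 347, 31]);
  cube([40, 40, 394]);
  translate([298, 0, 0]) cube([40, 40, 394]);
  translate([0, 307, 0]) cube([40, 40, 394]);
  translate([298, 307, 0]) cube([40, 40, 394]);
}
translate([-568, 106, 0]) {
  translate([0, 0, 394]) cube([338, 347, 31]);
  cube([40, 40, 394]);
  translate([298, 0, 0]) cube([40, 40, 394]);
  translate([0, 307, 0]) cube([40, 40, 394]);
  translate([298, 307, 0]) cube([40, 40, 394]);
}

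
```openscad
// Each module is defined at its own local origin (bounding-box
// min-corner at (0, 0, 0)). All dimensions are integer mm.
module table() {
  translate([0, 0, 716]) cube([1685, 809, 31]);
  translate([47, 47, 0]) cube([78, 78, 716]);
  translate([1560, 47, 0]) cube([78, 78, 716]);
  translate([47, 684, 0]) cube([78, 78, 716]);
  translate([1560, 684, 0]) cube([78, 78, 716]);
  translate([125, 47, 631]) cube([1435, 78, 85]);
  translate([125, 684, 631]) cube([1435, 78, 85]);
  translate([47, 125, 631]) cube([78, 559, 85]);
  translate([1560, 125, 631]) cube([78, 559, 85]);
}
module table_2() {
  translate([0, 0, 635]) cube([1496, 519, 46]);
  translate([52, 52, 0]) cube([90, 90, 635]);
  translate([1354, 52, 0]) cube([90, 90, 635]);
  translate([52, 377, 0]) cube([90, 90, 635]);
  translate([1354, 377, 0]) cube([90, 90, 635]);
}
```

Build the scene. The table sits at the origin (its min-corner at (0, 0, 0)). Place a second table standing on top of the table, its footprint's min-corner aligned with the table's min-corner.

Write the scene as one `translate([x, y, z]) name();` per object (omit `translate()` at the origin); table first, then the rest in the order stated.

table();
translate([0, 0, 747]) table_2();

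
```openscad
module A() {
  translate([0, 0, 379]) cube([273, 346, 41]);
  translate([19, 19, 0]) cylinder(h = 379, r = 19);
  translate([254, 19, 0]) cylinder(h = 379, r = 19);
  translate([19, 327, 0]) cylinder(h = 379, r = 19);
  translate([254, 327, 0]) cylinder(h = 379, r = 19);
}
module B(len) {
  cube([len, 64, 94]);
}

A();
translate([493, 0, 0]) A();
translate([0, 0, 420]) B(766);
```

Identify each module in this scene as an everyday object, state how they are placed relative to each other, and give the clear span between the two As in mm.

Second stool starts at x = 493; first ends at x = 273; clear span = 493 − 273 = 220 mm.

A is a stool. B is a beam. A beam spans the tops of two stools. The clear span between the two stools is 220 mm.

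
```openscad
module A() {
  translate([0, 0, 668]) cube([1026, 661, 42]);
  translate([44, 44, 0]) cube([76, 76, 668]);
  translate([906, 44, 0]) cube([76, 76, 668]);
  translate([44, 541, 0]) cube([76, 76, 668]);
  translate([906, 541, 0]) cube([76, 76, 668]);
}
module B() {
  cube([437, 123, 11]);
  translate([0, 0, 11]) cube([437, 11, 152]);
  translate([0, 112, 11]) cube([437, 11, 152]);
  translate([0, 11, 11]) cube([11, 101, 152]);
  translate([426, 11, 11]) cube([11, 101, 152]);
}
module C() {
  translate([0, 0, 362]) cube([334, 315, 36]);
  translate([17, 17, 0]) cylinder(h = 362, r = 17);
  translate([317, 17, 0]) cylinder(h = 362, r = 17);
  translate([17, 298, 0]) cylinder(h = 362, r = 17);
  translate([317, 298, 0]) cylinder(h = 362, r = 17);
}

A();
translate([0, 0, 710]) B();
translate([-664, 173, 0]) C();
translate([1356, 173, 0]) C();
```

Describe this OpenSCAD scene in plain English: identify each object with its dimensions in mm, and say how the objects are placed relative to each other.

A is a rectangular dining table. The top is 1026×661×42 mm with its upper surface at z = 710 mm. It stands on four 76×76 mm square legs, each inset 44 mm from the nearest pair of top edges, running from the floor to the underside of the top.

B is an open storage box with external size 437×123×163 mm and wall thickness 11 mm (the base is also 11 mm thick). The base covers the whole footprint; the four walls stand on the base, with the y-facing walls full-width and the x-facing walls fitting between their inner faces.

C is a four-legged stool. The seat is a 334×315×36 mm slab whose top surface is at z = 398 mm; four round legs, each 34 mm in diameter, run from the floor (z = 0) to the underside of the seat, each leg's axis is inset half a diameter from the nearest pair of seat edges (so the leg's bounding box is flush with the corner).

The open box is on top of the table. Two stools sit around the table at the −x, +x sides.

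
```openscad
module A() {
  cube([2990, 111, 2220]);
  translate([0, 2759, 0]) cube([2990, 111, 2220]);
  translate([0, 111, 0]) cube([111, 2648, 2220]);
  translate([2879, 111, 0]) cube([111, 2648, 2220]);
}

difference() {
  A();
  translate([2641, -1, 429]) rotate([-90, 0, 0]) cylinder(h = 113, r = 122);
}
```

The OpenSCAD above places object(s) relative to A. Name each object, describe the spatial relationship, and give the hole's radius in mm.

The subtracted cylinder has r = 122 mm.

A is a house frame. The house frame has a circular hole through its front wall. The hole's radius is 122 mm.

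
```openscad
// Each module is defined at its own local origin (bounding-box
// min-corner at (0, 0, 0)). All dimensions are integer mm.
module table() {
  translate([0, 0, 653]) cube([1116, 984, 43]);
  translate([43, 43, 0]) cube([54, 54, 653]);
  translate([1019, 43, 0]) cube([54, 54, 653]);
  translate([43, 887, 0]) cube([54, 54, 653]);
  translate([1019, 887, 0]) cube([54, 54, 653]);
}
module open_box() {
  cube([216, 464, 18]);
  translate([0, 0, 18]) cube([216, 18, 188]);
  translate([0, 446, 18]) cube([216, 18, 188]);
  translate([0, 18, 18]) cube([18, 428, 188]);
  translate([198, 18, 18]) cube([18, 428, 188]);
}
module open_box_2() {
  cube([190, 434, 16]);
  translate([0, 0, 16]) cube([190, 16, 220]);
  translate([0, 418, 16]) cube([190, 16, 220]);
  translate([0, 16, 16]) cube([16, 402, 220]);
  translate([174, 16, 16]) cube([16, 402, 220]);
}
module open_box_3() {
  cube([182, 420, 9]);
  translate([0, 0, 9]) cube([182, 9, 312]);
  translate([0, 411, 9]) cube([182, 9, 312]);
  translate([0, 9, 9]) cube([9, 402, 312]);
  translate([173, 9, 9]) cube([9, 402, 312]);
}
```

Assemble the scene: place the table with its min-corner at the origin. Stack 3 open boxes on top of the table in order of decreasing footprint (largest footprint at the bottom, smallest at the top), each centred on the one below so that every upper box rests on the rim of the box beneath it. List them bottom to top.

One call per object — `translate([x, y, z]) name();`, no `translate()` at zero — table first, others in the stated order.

table();
translate([450, 260, 696]) open_box();
translate([463, 275, 902]) open_box_2();
translate([467, 282, 1138]) open_box_3();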